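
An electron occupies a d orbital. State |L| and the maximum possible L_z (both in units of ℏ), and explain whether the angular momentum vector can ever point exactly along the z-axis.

A d state has l = 2.
|L| = √6 ℏ ≈ 2.4495ℏ, while L_z,max = lℏ = 2ℏ.
Since |L| > L_z,max, the vector can never point exactly along z; the closest it comes is θ_min = arccos(2/√6) ≈ 35.3°.

No: L_z,max = 2ℏ < |L| = √6 ℏ ≈ 2.449ℏ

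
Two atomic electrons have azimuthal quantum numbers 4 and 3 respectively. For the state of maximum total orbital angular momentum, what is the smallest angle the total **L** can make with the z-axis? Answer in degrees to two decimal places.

θ_min ≈ 20.70°

By the triangle rule, |l₁ − l₂| ≤ L ≤ l₁ + l₂.
Allowed values: L = 1, 2, 3, 4, 5, 6, 7.
The maximum is L = 7, with |L_tot| = ℏ√(7·8) = 2√14 ℏ.
The minimum angle with z is arccos(7/√56) ≈ 20.70°.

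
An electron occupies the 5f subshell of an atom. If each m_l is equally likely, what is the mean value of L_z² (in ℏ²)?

The 5f subshell has l = 3.
m_l ∈ {-3, -2, -1, 0, 1, 2, 3}.
Average of L_z² over 7 states: 28/7 ℏ² = 4 ℏ².

⟨L_z²⟩ = 4 ℏ²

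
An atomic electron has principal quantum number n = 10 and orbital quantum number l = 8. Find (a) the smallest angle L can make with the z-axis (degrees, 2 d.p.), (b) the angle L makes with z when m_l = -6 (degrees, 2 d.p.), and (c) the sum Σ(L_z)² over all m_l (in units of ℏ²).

cos θ_min = 8/√72, so θ_min ≈ 19.47°.
For m_l = -6: cos θ = -6/√72, θ ≈ 135.00°.
Σ m_l² = 408, so Σ(L_z)² = 408 ℏ².

θ_min ≈ 19.47°; θ(m_l=-6) ≈ 135.00°; Σ(L_z)² = 408 ℏ²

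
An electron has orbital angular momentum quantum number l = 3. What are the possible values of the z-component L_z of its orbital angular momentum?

L_z ∈ {−3ℏ, −2ℏ, −ℏ, 0, ℏ, 2ℏ, 3ℏ}

L_z = m_l ℏ with m_l ranging from −l to +l in integer steps.
For l = 3: m_l ∈ {-3, -2, -1, 0, 1, 2, 3}.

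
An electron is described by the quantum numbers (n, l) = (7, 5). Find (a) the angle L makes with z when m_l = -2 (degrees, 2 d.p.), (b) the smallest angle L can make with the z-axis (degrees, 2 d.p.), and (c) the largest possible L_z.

For m_l = -2: cos θ = -2/√30, θ ≈ 111.42°.
cos θ_min = 5/√30, so θ_min ≈ 24.09°.
L_z,max = lℏ = 5ℏ.

θ(m_l=-2) ≈ 111.42°; θ_min ≈ 24.09°; L_z,max = 5ℏ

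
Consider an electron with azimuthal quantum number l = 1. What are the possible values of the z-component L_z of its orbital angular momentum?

L_z ∈ {−ℏ, 0, ℏ}

L_z = m_l ℏ with m_l ranging from −l to +l in integer steps.
For l = 1: m_l ∈ {-1, 0, 1}.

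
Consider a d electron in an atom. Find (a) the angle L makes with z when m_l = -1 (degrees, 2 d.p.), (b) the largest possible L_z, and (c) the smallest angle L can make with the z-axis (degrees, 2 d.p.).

A d state has l = 2.
For m_l = -1: cos θ = -1/√6, θ ≈ 114.09°.
L_z,max = lℏ = 2ℏ.
cos θ_min = 2/√6, so θ_min ≈ 35.26°.

θ(m_l=-1) ≈ 114.09°; L_z,max = 2ℏ; θ_min ≈ 35.26°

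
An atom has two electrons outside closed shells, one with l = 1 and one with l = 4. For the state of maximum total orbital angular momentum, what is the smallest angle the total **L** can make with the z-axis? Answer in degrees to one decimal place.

L runs from |1 − 4| = 3 to 1 + 4 = 5.
So L can be 3, 4, 5.
The maximum is L = 5, with |L_tot| = ℏ√(5·6) = √30 ℏ.
The minimum angle with z is arccos(5/√30) ≈ 24.1°.

θ_min ≈ 24.1°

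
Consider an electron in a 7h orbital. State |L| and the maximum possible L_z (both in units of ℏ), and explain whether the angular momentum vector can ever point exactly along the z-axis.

The 7h subshell has l = 5.
|L| = √30 ℏ ≈ 5.4772ℏ, while L_z,max = lℏ = 5ℏ.
Since |L| > L_z,max, the vector can never point exactly along z; the closest it comes is θ_min = arccos(5/√30) ≈ 24.1°.

No: L_z,max = 5ℏ < |L| = √30 ℏ ≈ 5.477ℏ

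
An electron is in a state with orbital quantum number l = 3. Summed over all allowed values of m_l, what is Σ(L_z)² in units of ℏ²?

m_l ∈ {-3, -2, -1, 0, 1, 2, 3}.
Σ m_l² = 2·(1 + 4 + 9) = 28.

Σ(L_z)² = 28 ℏ²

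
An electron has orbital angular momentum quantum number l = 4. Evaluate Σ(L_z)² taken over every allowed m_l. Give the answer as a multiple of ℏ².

Σ(L_z)² = 60 ℏ²

The allowed m_l values are -4, -3, -2, -1, 0, 1, 2, 3, 4.
Summing m² from −4 to 4: Σ m_l² = 60.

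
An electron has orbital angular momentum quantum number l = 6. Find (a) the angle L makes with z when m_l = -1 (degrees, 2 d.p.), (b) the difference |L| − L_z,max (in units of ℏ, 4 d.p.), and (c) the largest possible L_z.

For m_l = -1: cos θ = -1/√42, θ ≈ 98.88°.
|L| − L_z,max = (√42 − 6)ℏ ≈ 0.4807ℏ.
L_z,max = lℏ = 6ℏ.

θ(m_l=-1) ≈ 98.88°; |L|−L_z,max ≈ 0.4807ℏ; L_z,max = 6ℏ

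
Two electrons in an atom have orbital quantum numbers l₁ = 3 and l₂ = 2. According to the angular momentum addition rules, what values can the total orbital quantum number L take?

L = 1, 2, 3, 4, 5

The total orbital quantum number L ranges from |l₁ − l₂| to l₁ + l₂ in integer steps.
L ∈ {1, 2, 3, 4, 5}.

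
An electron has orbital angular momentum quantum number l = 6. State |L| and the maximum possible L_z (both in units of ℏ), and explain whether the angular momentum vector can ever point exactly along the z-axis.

No: L_z,max = 6ℏ < |L| = √42 ℏ ≈ 6.481ℏ

|L| = √42 ℏ ≈ 6.4807ℏ, while L_z,max = lℏ = 6ℏ.
Since |L| > L_z,max, the vector can never point exactly along z; the closest it comes is θ_min = arccos(6/√42) ≈ 22.2°.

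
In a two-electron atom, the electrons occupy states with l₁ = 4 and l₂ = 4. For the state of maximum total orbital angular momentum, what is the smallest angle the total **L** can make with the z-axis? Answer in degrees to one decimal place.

θ_min ≈ 19.5°

Angular momentum addition gives L = |l₁ − l₂|, …, l₁ + l₂.
L ∈ {0, 1, 2, 3, 4, 5, 6, 7, 8}.
The maximum is L = 8, with |L_tot| = ℏ√(8·9) = 6√2 ℏ.
The minimum angle with z is arccos(8/√72) ≈ 19.5°.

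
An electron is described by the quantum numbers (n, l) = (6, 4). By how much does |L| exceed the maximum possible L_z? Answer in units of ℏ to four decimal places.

|L| = 2√5 ℏ ≈ 4.4721ℏ, while L_z,max = lℏ = 4ℏ.
The difference is (2√5 − 4)ℏ ≈ 0.4721ℏ.

|L| − L_z,max ≈ 0.4721ℏ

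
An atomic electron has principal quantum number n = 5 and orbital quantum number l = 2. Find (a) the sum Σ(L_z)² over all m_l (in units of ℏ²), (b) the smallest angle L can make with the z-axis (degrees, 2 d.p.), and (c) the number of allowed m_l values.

Σ m_l² = 10, so Σ(L_z)² = 10 ℏ².
cos θ_min = 2/√6, so θ_min ≈ 35.26°.
There are 2l+1 = 5 values of m_l.

Σ(L_z)² = 10 ℏ²; θ_min ≈ 35.26°; 5 values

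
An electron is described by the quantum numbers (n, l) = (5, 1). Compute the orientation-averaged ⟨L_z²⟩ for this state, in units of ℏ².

⟨L_z²⟩ = 0.6667 ℏ²

The allowed m_l values are -1, 0, 1.
Average of L_z² over 3 states: 2/3 ℏ² = 0.6667 ℏ².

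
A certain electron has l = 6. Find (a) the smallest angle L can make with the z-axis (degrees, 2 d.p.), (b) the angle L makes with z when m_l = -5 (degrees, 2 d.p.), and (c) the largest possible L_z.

cos θ_min = 6/√42, so θ_min ≈ 22.21°.
For m_l = -5: cos θ = -5/√42, θ ≈ 140.49°.
L_z,max = lℏ = 6ℏ.

θ_min ≈ 22.21°; θ(m_l=-5) ≈ 140.49°; L_z,max = 6ℏ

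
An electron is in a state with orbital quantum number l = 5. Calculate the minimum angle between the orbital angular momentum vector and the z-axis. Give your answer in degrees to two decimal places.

θ_min ≈ 24.09°

|L| = √(l(l+1)) ℏ = √30 ℏ.
The smallest angle corresponds to the largest L_z, i.e. m_l = l = 5, giving L_z = 5ℏ.
cos θ_min = 5/√30, so θ_min ≈ 24.09°.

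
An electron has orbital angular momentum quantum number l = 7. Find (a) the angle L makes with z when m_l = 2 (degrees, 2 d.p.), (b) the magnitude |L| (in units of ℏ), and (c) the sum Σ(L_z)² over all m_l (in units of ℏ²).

For m_l = 2: cos θ = 2/√56, θ ≈ 74.50°.
|L| = ℏ√(7·8) = 2√14 ℏ ≈ 7.483ℏ.
Σ m_l² = 280, so Σ(L_z)² = 280 ℏ².

θ(m_l=2) ≈ 74.50°; |L| = 2√14 ℏ ≈ 7.483ℏ; Σ(L_z)² = 280 ℏ²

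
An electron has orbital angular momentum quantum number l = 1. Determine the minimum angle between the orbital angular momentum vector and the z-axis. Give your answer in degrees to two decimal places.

|L| = √(l(l+1)) ℏ = √2 ℏ.
The smallest angle corresponds to the largest L_z, i.e. m_l = l = 1, giving L_z = 1ℏ.
cos θ_min = 1/√2, so θ_min ≈ 45.00°.

θ_min ≈ 45.00°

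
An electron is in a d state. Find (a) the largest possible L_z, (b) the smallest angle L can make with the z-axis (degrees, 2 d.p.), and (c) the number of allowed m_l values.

L_z,max = 2ℏ; θ_min ≈ 35.26°; 5 values

The letter d corresponds to l = 2.
L_z,max = lℏ = 2ℏ.
cos θ_min = 2/√6, so θ_min ≈ 35.26°.
There are 2l+1 = 5 values of m_l.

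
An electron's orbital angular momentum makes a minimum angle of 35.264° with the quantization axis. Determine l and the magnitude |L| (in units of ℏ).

l = 2, |L| = √6 ℏ ≈ 2.449ℏ

cos²θ_min = l/(l+1) = 0.6667.
l = cos²θ/sin²θ ≈ 2.
Then |L| = ℏ√(2·3) = √6 ℏ.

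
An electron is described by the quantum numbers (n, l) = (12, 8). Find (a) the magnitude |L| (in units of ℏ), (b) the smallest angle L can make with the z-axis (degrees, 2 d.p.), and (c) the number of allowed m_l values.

|L| = 6√2 ℏ ≈ 8.485ℏ; θ_min ≈ 19.47°; 17 values

|L| = ℏ√(8·9) = 6√2 ℏ ≈ 8.485ℏ.
cos θ_min = 8/√72, so θ_min ≈ 19.47°.
There are 2l+1 = 17 values of m_l.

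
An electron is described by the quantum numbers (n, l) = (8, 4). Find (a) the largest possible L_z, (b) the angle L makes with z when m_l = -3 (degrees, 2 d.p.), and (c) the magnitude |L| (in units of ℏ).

L_z,max = 4ℏ; θ(m_l=-3) ≈ 132.13°; |L| = 2√5 ℏ ≈ 4.472ℏ

L_z,max = lℏ = 4ℏ.
For m_l = -3: cos θ = -3/√20, θ ≈ 132.13°.
|L| = ℏ√(4·5) = 2√5 ℏ ≈ 4.472ℏ.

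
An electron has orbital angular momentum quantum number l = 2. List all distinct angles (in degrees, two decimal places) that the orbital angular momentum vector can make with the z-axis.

|L| = √(l(l+1)) ℏ = √6 ℏ.
cos θ = m_l/√6 for each m_l ∈ {-2, -1, 0, 1, 2}.

θ ∈ {35.26°, 65.91°, 90.00°, 114.09°, 144.74°}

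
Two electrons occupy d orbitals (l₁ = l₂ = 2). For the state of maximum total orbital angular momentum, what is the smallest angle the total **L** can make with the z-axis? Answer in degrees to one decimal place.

L runs from |2 − 2| = 0 to 2 + 2 = 4.
So L can be 0, 1, 2, 3, 4.
The maximum is L = 4, with |L_tot| = ℏ√(4·5) = 2√5 ℏ.
The minimum angle with z is arccos(4/√20) ≈ 26.6°.

θ_min ≈ 26.6°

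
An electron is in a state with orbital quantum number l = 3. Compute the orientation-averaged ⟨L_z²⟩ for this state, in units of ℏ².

m_l runs from −3 to 3, i.e. {-3, -2, -1, 0, 1, 2, 3}.
⟨L_z²⟩ = ℏ²·(Σ m_l²)/(2l+1) = ℏ²·28/7 = 4ℏ².

⟨L_z²⟩ = 4 ℏ²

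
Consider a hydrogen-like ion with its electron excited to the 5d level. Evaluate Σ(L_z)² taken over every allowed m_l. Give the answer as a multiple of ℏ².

The 5d level has l = 2.
m_l runs from −2 to 2, i.e. {-2, -1, 0, 1, 2}.
Σ m_l² = 2·(1 + 4) = 10.

Σ(L_z)² = 10 ℏ²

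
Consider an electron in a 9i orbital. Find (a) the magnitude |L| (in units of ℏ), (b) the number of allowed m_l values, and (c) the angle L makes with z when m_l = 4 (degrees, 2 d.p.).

|L| = √42 ℏ ≈ 6.481ℏ; 13 values; θ(m_l=4) ≈ 51.89°

The 9i subshell has l = 6.
|L| = ℏ√(6·7) = √42 ℏ ≈ 6.481ℏ.
There are 2l+1 = 13 values of m_l.
For m_l = 4: cos θ = 4/√42, θ ≈ 51.89°.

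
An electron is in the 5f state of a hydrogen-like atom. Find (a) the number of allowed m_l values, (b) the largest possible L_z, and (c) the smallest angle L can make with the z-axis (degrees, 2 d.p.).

7 values; L_z,max = 3ℏ; θ_min ≈ 30.00°

For 5f, l = 3.
There are 2l+1 = 7 values of m_l.
L_z,max = lℏ = 3ℏ.
cos θ_min = 3/√12, so θ_min ≈ 30.00°.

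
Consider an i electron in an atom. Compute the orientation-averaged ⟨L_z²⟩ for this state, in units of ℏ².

⟨L_z²⟩ = 14 ℏ²

An i state has l = 6.
m_l runs from −6 to 6, i.e. {-6, -5, -4, -3, -2, -1, 0, 1, 2, 3, 4, 5, 6}.
Average of L_z² over 13 states: 182/13 ℏ² = 14 ℏ².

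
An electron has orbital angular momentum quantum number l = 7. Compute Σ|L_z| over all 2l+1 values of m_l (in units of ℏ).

Σ|L_z| = 56 ℏ

The allowed m_l values are -7, -6, -5, -4, -3, -2, -1, 0, 1, 2, 3, 4, 5, 6, 7.
Σ|m_l| = l(l+1) = 56.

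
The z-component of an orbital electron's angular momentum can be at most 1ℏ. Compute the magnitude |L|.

L_z,max = lℏ, so l = 1.
Then |L| = ℏ√(1·2) = √2 ℏ.

|L| = √2 ℏ ≈ 1.414ℏ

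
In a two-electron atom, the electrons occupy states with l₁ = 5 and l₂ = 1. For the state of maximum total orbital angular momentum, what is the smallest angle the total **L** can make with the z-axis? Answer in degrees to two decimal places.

The total orbital quantum number L ranges from |l₁ − l₂| to l₁ + l₂ in integer steps.
L ∈ {4, 5, 6}.
The maximum is L = 6, with |L_tot| = ℏ√(6·7) = √42 ℏ.
The minimum angle with z is arccos(6/√42) ≈ 22.21°.

θ_min ≈ 22.21°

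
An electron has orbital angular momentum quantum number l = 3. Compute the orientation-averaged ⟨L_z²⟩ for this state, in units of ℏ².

⟨L_z²⟩ = 4 ℏ²

m_l runs from −3 to 3, i.e. {-3, -2, -1, 0, 1, 2, 3}.
⟨L_z²⟩ = ℏ²·(Σ m_l²)/(2l+1) = ℏ²·28/7 = 4ℏ².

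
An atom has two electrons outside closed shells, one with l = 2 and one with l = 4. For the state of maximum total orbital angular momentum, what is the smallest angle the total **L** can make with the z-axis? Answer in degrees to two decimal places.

By the triangle rule, |l₁ − l₂| ≤ L ≤ l₁ + l₂.
So L can be 2, 3, 4, 5, 6.
The maximum is L = 6, with |L_tot| = ℏ√(6·7) = √42 ℏ.
The minimum angle with z is arccos(6/√42) ≈ 22.21°.

θ_min ≈ 22.21°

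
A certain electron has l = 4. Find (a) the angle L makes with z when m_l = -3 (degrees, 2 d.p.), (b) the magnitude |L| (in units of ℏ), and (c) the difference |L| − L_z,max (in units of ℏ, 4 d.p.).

θ(m_l=-3) ≈ 132.13°; |L| = 2√5 ℏ ≈ 4.472ℏ; |L|−L_z,max ≈ 0.4721ℏ

For m_l = -3: cos θ = -3/√20, θ ≈ 132.13°.
|L| = ℏ√(4·5) = 2√5 ℏ ≈ 4.472ℏ.
|L| − L_z,max = (2√5 − 4)ℏ ≈ 0.4721ℏ.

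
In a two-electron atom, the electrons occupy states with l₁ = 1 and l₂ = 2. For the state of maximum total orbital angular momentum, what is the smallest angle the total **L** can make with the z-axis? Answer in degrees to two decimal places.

θ_min ≈ 30.00°

L runs from |1 − 2| = 1 to 1 + 2 = 3.
Allowed values: L = 1, 2, 3.
The maximum is L = 3, with |L_tot| = ℏ√(3·4) = 2√3 ℏ.
The minimum angle with z is arccos(3/√12) ≈ 30.00°.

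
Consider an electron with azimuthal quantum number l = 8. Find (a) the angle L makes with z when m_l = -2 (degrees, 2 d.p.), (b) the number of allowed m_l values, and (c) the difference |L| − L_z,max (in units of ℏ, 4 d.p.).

θ(m_l=-2) ≈ 103.63°; 17 values; |L|−L_z,max ≈ 0.4853ℏ

For m_l = -2: cos θ = -2/√72, θ ≈ 103.63°.
There are 2l+1 = 17 values of m_l.
|L| − L_z,max = (6√2 − 8)ℏ ≈ 0.4853ℏ.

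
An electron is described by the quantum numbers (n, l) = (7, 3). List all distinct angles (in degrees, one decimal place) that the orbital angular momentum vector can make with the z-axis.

|L|² = l(l+1)ℏ² = 12ℏ², so |L| = 2√3 ℏ.
cos θ = m_l/√12 for each m_l ∈ {-3, -2, -1, 0, 1, 2, 3}.

θ ∈ {30.0°, 54.7°, 73.2°, 90.0°, 106.8°, 125.3°, 150.0°}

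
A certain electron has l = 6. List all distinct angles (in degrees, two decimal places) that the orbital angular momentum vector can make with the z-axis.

θ ∈ {22.21°, 39.51°, 51.89°, 62.42°, 72.02°, 81.12°, 90.00°, 98.88°, 107.98°, 117.58°, 128.11°, 140.49°, 157.79°}

|L| = √(l(l+1)) ℏ = √42 ℏ.
cos θ = m_l/√42 for each m_l ∈ {-6, -5, -4, -3, -2, -1, 0, 1, 2, 3, 4, 5, 6}.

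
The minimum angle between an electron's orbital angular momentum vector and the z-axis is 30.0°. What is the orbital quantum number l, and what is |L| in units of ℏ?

l = 3, |L| = 2√3 ℏ ≈ 3.464ℏ

cos²θ_min = l/(l+1) = 0.7500.
Solving: l = 3.
Then |L| = ℏ√(3·4) = 2√3 ℏ.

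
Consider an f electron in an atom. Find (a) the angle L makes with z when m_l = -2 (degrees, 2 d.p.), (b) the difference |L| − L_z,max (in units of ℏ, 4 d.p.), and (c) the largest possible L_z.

θ(m_l=-2) ≈ 125.26°; |L|−L_z,max ≈ 0.4641ℏ; L_z,max = 3ℏ

An f state has l = 3.
For m_l = -2: cos θ = -2/√12, θ ≈ 125.26°.
|L| − L_z,max = (2√3 − 3)ℏ ≈ 0.4641ℏ.
L_z,max = lℏ = 3ℏ.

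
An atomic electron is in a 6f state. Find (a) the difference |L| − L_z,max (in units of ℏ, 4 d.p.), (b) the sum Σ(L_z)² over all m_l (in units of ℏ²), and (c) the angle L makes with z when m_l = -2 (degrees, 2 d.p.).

6f means n = 6, l = 3.
|L| − L_z,max = (2√3 − 3)ℏ ≈ 0.4641ℏ.
Σ m_l² = 28, so Σ(L_z)² = 28 ℏ².
For m_l = -2: cos θ = -2/√12, θ ≈ 125.26°.

|L|−L_z,max ≈ 0.4641ℏ; Σ(L_z)² = 28 ℏ²; θ(m_l=-2) ≈ 125.26°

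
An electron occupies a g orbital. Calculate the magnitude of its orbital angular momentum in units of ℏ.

For a g orbital, l = 4.
|L| = ℏ√(l(l+1)) = ℏ√(4·5) = 2√5 ℏ

|L| = 2√5 ℏ ≈ 4.472ℏ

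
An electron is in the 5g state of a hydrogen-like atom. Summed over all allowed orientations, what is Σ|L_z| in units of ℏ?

The 5g subshell has l = 4.
m_l runs from −4 to 4, i.e. {-4, -3, -2, -1, 0, 1, 2, 3, 4}.
Σ|m_l| = 2(1+2+…+4) = 20.

Σ|L_z| = 20 ℏ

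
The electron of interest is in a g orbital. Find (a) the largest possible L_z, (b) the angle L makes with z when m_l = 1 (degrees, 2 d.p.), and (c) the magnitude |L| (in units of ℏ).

L_z,max = 4ℏ; θ(m_l=1) ≈ 77.08°; |L| = 2√5 ℏ ≈ 4.472ℏ

A g state has l = 4.
L_z,max = lℏ = 4ℏ.
For m_l = 1: cos θ = 1/√20, θ ≈ 77.08°.
|L| = ℏ√(4·5) = 2√5 ℏ ≈ 4.472ℏ.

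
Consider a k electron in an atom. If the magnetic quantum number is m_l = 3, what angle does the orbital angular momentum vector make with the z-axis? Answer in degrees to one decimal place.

θ ≈ 66.4°

A k state has l = 7.
|L| = √(l(l+1)) ℏ = 2√14 ℏ.
L_z = m_l ℏ = 3ℏ.
cos θ = L_z/|L| = 3/√56, so θ ≈ 66.4°.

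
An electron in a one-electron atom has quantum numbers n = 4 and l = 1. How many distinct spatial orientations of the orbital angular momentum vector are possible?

3

The number of m_l values is 2l + 1 = 2·1 + 1 = 3.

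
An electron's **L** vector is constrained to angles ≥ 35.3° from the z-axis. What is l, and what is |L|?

l = 2, |L| = √6 ℏ ≈ 2.449ℏ

At minimum angle, m_l = l, so cos θ = l/√(l(l+1)); cos²θ = l/(l+1) = 0.6661.
Solving: l = 2.
Then |L| = ℏ√(2·3) = √6 ℏ.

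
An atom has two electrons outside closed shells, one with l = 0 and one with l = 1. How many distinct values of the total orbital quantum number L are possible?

Angular momentum addition gives L = |l₁ − l₂|, …, l₁ + l₂.
L ∈ {1}.
That is 1 value.

1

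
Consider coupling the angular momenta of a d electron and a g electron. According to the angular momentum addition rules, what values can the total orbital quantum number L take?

L = 2, 3, 4, 5, 6

L runs from |2 − 4| = 2 to 2 + 4 = 6.
Allowed values: L = 2, 3, 4, 5, 6.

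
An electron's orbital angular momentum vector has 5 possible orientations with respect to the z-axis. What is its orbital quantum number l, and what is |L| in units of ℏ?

l = 2, |L| = √6 ℏ ≈ 2.449ℏ

5 = 2l + 1, so l = (5−1)/2 = 2.
|L| = ℏ√(l(l+1)) = ℏ√(2·3) = √6 ℏ.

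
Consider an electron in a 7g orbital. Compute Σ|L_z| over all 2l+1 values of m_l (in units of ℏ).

The 7g subshell has l = 4.
m_l ∈ {-4, -3, -2, -1, 0, 1, 2, 3, 4}.
Σ|m_l| = 2·4(4+1)/2 = 20.

Σ|L_z| = 20 ℏ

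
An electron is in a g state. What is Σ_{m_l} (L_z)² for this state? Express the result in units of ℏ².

Σ(L_z)² = 60 ℏ²

A g state has l = 4.
m_l ∈ {-4, -3, -2, -1, 0, 1, 2, 3, 4}.
Σ m_l² = 2·(1 + 4 + 9 + 16) = 60.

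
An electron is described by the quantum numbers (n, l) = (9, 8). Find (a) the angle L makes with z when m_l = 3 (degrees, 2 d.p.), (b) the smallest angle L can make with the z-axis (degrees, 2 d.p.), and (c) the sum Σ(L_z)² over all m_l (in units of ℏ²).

For m_l = 3: cos θ = 3/√72, θ ≈ 69.30°.
cos θ_min = 8/√72, so θ_min ≈ 19.47°.
Σ m_l² = 408, so Σ(L_z)² = 408 ℏ².

θ(m_l=3) ≈ 69.30°; θ_min ≈ 19.47°; Σ(L_z)² = 408 ℏ²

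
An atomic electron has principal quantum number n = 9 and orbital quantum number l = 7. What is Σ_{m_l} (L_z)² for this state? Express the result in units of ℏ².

m_l runs from −7 to 7, i.e. {-7, -6, -5, -4, -3, -2, -1, 0, 1, 2, 3, 4, 5, 6, 7}.
Σ m_l² = 2·(1 + 4 + 9 + 16 + 25 + 36 + 49) = 280.

Σ(L_z)² = 280 ℏ²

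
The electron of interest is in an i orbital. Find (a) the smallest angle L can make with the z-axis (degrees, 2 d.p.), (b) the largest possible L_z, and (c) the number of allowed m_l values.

The letter i corresponds to l = 6.
cos θ_min = 6/√42, so θ_min ≈ 22.21°.
L_z,max = lℏ = 6ℏ.
There are 2l+1 = 13 values of m_l.

θ_min ≈ 22.21°; L_z,max = 6ℏ; 13 values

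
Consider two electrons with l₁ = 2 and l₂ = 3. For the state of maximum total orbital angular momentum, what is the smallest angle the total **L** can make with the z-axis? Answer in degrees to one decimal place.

θ_min ≈ 24.1°

Angular momentum addition gives L = |l₁ − l₂|, …, l₁ + l₂.
L ∈ {1, 2, 3, 4, 5}.
The maximum is L = 5, with |L_tot| = ℏ√(5·6) = √30 ℏ.
The minimum angle with z is arccos(5/√30) ≈ 24.1°.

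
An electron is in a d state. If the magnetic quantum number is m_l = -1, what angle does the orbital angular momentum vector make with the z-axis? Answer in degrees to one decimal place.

The letter d corresponds to l = 2.
|L|² = l(l+1)ℏ² = 6ℏ², so |L| = √6 ℏ.
L_z = m_l ℏ = −1ℏ.
cos θ = L_z/|L| = -1/√6, so θ ≈ 114.1°.

θ ≈ 114.1°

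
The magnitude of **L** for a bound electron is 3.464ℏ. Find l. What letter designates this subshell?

l = 3 (f orbital)

Since |L|² = l(l+1)ℏ², l(l+1) = 12.
l² + l − 12 = 0 ⇒ l = 3.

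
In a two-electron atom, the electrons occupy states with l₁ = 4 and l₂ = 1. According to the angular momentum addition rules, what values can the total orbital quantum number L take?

L = 3, 4, 5

The total orbital quantum number L ranges from |l₁ − l₂| to l₁ + l₂ in integer steps.
Allowed values: L = 3, 4, 5.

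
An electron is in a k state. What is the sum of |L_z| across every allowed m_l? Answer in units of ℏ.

A k state has l = 7.
m_l ∈ {-7, -6, -5, -4, -3, -2, -1, 0, 1, 2, 3, 4, 5, 6, 7}.
Σ|m_l| = 2·7(7+1)/2 = 56.

Σ|L_z| = 56 ℏ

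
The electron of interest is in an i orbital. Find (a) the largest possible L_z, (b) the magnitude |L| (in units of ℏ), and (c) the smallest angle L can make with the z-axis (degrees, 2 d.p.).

For an i orbital, l = 6.
L_z,max = lℏ = 6ℏ.
|L| = ℏ√(6·7) = √42 ℏ ≈ 6.481ℏ.
cos θ_min = 6/√42, so θ_min ≈ 22.21°.

L_z,max = 6ℏ; |L| = √42 ℏ ≈ 6.481ℏ; θ_min ≈ 22.21°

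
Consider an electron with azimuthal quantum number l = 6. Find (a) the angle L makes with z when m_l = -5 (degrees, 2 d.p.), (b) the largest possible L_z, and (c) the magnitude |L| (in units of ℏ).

θ(m_l=-5) ≈ 140.49°; L_z,max = 6ℏ; |L| = √42 ℏ ≈ 6.481ℏ

For m_l = -5: cos θ = -5/√42, θ ≈ 140.49°.
L_z,max = lℏ = 6ℏ.
|L| = ℏ√(6·7) = √42 ℏ ≈ 6.481ℏ.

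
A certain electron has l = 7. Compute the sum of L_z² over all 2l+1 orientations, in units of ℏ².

Σ(L_z)² = 280 ℏ²

The allowed m_l values are -7, -6, -5, -4, -3, -2, -1, 0, 1, 2, 3, 4, 5, 6, 7.
Σ m_l² = l(l+1)(2l+1)/3 = 7·8·15/3 = 280.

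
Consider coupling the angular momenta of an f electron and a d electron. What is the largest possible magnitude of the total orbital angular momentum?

|L_tot|_max = √30 ℏ ≈ 5.477ℏ

The total orbital quantum number L ranges from |l₁ − l₂| to l₁ + l₂ in integer steps.
Allowed values: L = 1, 2, 3, 4, 5.
The largest magnitude corresponds to L = 5: |L_tot| = ℏ√(5·6) = √30 ℏ.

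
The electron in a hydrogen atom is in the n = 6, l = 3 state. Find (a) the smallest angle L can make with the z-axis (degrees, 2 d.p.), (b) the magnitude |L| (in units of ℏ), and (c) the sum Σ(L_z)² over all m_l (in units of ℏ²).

cos θ_min = 3/√12, so θ_min ≈ 30.00°.
|L| = ℏ√(3·4) = 2√3 ℏ ≈ 3.464ℏ.
Σ m_l² = 28, so Σ(L_z)² = 28 ℏ².

θ_min ≈ 30.00°; |L| = 2√3 ℏ ≈ 3.464ℏ; Σ(L_z)² = 28 ℏ²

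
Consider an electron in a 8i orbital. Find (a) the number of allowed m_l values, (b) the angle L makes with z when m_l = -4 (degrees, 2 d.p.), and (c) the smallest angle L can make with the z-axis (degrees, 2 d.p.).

13 values; θ(m_l=-4) ≈ 128.11°; θ_min ≈ 22.21°

8i means n = 8, l = 6.
There are 2l+1 = 13 values of m_l.
For m_l = -4: cos θ = -4/√42, θ ≈ 128.11°.
cos θ_min = 6/√42, so θ_min ≈ 22.21°.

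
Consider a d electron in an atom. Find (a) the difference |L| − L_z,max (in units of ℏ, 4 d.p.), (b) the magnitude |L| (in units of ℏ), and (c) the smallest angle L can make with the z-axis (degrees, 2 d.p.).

|L|−L_z,max ≈ 0.4495ℏ; |L| = √6 ℏ ≈ 2.449ℏ; θ_min ≈ 35.26°

For a d orbital, l = 2.
|L| − L_z,max = (√6 − 2)ℏ ≈ 0.4495ℏ.
|L| = ℏ√(2·3) = √6 ℏ ≈ 2.449ℏ.
cos θ_min = 2/√6, so θ_min ≈ 35.26°.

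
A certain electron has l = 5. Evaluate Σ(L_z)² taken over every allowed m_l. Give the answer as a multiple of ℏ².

Σ(L_z)² = 110 ℏ²

The allowed m_l values are -5, -4, -3, -2, -1, 0, 1, 2, 3, 4, 5.
Σ m_l² = 2·(1 + 4 + 9 + 16 + 25) = 110.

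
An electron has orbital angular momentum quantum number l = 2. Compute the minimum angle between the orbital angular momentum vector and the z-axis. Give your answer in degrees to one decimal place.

|L| = √(l(l+1)) ℏ = √6 ℏ.
The smallest angle corresponds to the largest L_z, i.e. m_l = l = 2, giving L_z = 2ℏ.
cos θ_min = 2/√6, so θ_min ≈ 35.3°.

θ_min ≈ 35.3°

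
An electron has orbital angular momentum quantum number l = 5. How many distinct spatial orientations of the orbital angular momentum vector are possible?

11

The number of m_l values is 2l + 1 = 2·5 + 1 = 11.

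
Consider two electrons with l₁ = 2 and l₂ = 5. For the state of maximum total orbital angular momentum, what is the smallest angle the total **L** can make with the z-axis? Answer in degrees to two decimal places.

L runs from |2 − 5| = 3 to 2 + 5 = 7.
L ∈ {3, 4, 5, 6, 7}.
The maximum is L = 7, with |L_tot| = ℏ√(7·8) = 2√14 ℏ.
The minimum angle with z is arccos(7/√56) ≈ 20.70°.

θ_min ≈ 20.70°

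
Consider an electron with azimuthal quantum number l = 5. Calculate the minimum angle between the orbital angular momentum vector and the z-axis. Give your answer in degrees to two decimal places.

|L| = √(l(l+1)) ℏ = √30 ℏ.
The smallest angle corresponds to the largest L_z, i.e. m_l = l = 5, giving L_z = 5ℏ.
cos θ_min = 5/√30, so θ_min ≈ 24.09°.

θ_min ≈ 24.09°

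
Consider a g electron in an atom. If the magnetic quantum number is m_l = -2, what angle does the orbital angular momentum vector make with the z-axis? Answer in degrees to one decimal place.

G corresponds to l = 4.
|L| = √(l(l+1)) ℏ = 2√5 ℏ.
L_z = m_l ℏ = −2ℏ.
cos θ = L_z/|L| = -2/√20, so θ ≈ 116.6°.

θ ≈ 116.6°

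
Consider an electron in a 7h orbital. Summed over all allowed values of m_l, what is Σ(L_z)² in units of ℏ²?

Σ(L_z)² = 110 ℏ²

The 7h subshell has l = 5.
The allowed m_l values are -5, -4, -3, -2, -1, 0, 1, 2, 3, 4, 5.
Summing m² from −5 to 5: Σ m_l² = 110.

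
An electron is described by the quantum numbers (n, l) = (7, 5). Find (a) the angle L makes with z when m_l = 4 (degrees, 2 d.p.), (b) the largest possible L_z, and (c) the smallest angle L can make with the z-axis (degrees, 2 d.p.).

θ(m_l=4) ≈ 43.09°; L_z,max = 5ℏ; θ_min ≈ 24.09°

For m_l = 4: cos θ = 4/√30, θ ≈ 43.09°.
L_z,max = lℏ = 5ℏ.
cos θ_min = 5/√30, so θ_min ≈ 24.09°.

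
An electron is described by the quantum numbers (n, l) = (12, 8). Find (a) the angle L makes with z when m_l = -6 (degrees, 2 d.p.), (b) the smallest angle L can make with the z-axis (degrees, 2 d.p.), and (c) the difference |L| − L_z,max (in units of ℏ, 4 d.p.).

θ(m_l=-6) ≈ 135.00°; θ_min ≈ 19.47°; |L|−L_z,max ≈ 0.4853ℏ

For m_l = -6: cos θ = -6/√72, θ ≈ 135.00°.
cos θ_min = 8/√72, so θ_min ≈ 19.47°.
|L| − L_z,max = (6√2 − 8)ℏ ≈ 0.4853ℏ.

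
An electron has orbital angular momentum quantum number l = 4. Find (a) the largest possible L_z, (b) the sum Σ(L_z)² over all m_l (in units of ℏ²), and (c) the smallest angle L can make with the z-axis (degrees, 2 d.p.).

L_z,max = 4ℏ; Σ(L_z)² = 60 ℏ²; θ_min ≈ 26.57°

L_z,max = lℏ = 4ℏ.
Σ m_l² = 60, so Σ(L_z)² = 60 ℏ².
cos θ_min = 4/√20, so θ_min ≈ 26.57°.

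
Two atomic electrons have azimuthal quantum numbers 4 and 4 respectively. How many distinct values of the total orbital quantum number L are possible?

The total orbital quantum number L ranges from |l₁ − l₂| to l₁ + l₂ in integer steps.
So L can be 0, 1, 2, 3, 4, 5, 6, 7, 8.
That is 9 values.

9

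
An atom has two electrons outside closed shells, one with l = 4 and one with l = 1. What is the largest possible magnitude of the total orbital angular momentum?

|L_tot|_max = √30 ℏ ≈ 5.477ℏ

By the triangle rule, |l₁ − l₂| ≤ L ≤ l₁ + l₂.
L ∈ {3, 4, 5}.
The largest magnitude corresponds to L = 5: |L_tot| = ℏ√(5·6) = √30 ℏ.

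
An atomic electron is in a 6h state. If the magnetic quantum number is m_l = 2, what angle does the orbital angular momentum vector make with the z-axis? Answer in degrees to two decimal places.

6h means n = 6, l = 5.
|L|² = l(l+1)ℏ² = 30ℏ², so |L| = √30 ℏ.
L_z = m_l ℏ = 2ℏ.
cos θ = L_z/|L| = 2/√30, so θ ≈ 68.58°.

θ ≈ 68.58°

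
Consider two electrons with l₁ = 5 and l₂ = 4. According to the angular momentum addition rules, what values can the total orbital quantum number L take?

L = 1, 2, 3, 4, 5, 6, 7, 8, 9

The total orbital quantum number L ranges from |l₁ − l₂| to l₁ + l₂ in integer steps.
Allowed values: L = 1, 2, 3, 4, 5, 6, 7, 8, 9.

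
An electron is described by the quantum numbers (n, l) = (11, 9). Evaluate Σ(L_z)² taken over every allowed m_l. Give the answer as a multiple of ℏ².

Σ(L_z)² = 570 ℏ²

The allowed m_l values are -9, -8, -7, -6, -5, -4, -3, -2, -1, 0, 1, 2, 3, 4, 5, 6, 7, 8, 9.
Summing m² from −9 to 9: Σ m_l² = 570.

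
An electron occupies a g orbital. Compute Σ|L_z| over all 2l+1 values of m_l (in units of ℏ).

Σ|L_z| = 20 ℏ

For a g orbital, l = 4.
m_l runs from −4 to 4, i.e. {-4, -3, -2, -1, 0, 1, 2, 3, 4}.
Σ|m_l| = 2·4(4+1)/2 = 20.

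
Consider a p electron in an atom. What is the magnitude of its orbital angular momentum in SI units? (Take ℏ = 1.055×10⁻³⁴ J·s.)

A p state has l = 1.
|L| = ℏ√(l(l+1)) = ℏ√(1·2) = √2 ℏ
Numerically, |L| = 1.414 × (1.055×10⁻³⁴ J·s) = 1.492×10⁻³⁴ J·s.

|L| = 1.492×10⁻³⁴ J·s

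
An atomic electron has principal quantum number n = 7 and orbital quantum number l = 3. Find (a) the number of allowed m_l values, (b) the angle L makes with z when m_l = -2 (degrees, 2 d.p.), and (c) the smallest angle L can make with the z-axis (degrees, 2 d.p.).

7 values; θ(m_l=-2) ≈ 125.26°; θ_min ≈ 30.00°

There are 2l+1 = 7 values of m_l.
For m_l = -2: cos θ = -2/√12, θ ≈ 125.26°.
cos θ_min = 3/√12, so θ_min ≈ 30.00°.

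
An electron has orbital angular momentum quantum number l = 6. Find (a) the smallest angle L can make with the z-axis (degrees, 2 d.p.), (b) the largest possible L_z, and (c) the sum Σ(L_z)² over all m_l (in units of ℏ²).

cos θ_min = 6/√42, so θ_min ≈ 22.21°.
L_z,max = lℏ = 6ℏ.
Σ m_l² = 182, so Σ(L_z)² = 182 ℏ².

θ_min ≈ 22.21°; L_z,max = 6ℏ; Σ(L_z)² = 182 ℏ²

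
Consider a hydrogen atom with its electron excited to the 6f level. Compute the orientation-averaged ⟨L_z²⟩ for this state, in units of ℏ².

⟨L_z²⟩ = 4 ℏ²

The 6f level has l = 3.
The allowed m_l values are -3, -2, -1, 0, 1, 2, 3.
Average of L_z² over 7 states: 28/7 ℏ² = 4 ℏ².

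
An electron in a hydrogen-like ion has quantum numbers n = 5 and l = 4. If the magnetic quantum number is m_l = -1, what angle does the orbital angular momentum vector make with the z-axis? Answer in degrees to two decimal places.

|L| = ℏ√(l(l+1)) = 2√5 ℏ.
L_z = m_l ℏ = −1ℏ.
cos θ = L_z/|L| = -1/√20, so θ ≈ 102.92°.

θ ≈ 102.92°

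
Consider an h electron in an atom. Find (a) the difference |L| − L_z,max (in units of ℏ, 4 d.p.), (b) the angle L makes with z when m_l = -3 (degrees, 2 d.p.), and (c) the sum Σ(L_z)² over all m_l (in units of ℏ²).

|L|−L_z,max ≈ 0.4772ℏ; θ(m_l=-3) ≈ 123.21°; Σ(L_z)² = 110 ℏ²

For an h orbital, l = 5.
|L| − L_z,max = (√30 − 5)ℏ ≈ 0.4772ℏ.
For m_l = -3: cos θ = -3/√30, θ ≈ 123.21°.
Σ m_l² = 110, so Σ(L_z)² = 110 ℏ².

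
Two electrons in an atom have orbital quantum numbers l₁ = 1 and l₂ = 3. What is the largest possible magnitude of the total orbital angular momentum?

The total orbital quantum number L ranges from |l₁ − l₂| to l₁ + l₂ in integer steps.
So L can be 2, 3, 4.
The largest magnitude corresponds to L = 4: |L_tot| = ℏ√(4·5) = 2√5 ℏ.

|L_tot|_max = 2√5 ℏ ≈ 4.472ℏ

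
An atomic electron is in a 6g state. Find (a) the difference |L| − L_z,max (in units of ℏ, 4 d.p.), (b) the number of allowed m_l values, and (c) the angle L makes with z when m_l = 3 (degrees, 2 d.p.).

|L|−L_z,max ≈ 0.4721ℏ; 9 values; θ(m_l=3) ≈ 47.87°

The 6g subshell has l = 4.
|L| − L_z,max = (2√5 − 4)ℏ ≈ 0.4721ℏ.
There are 2l+1 = 9 values of m_l.
For m_l = 3: cos θ = 3/√20, θ ≈ 47.87°.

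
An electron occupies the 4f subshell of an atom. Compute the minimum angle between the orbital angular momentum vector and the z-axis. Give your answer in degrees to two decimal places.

For 4f, l = 3.
|L| = √(l(l+1)) ℏ = 2√3 ℏ.
The smallest angle corresponds to the largest L_z, i.e. m_l = l = 3, giving L_z = 3ℏ.
cos θ_min = 3/√12, so θ_min ≈ 30.00°.

θ_min ≈ 30.00°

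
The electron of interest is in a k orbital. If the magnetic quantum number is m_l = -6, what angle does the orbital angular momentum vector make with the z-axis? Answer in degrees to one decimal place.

θ ≈ 143.3°

The letter k corresponds to l = 7.
|L|² = l(l+1)ℏ² = 56ℏ², so |L| = 2√14 ℏ.
L_z = m_l ℏ = −6ℏ.
cos θ = L_z/|L| = -6/√56, so θ ≈ 143.3°.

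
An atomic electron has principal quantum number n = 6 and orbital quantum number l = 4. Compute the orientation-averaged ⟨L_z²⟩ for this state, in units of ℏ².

m_l ∈ {-4, -3, -2, -1, 0, 1, 2, 3, 4}.
Average of L_z² over 9 states: 60/9 ℏ² = 6.667 ℏ².

⟨L_z²⟩ = 6.667 ℏ²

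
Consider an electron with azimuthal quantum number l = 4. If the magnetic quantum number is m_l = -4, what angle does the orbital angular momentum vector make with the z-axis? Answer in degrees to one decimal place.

|L|² = l(l+1)ℏ² = 20ℏ², so |L| = 2√5 ℏ.
L_z = m_l ℏ = −4ℏ.
cos θ = L_z/|L| = -4/√20, so θ ≈ 153.4°.

θ ≈ 153.4°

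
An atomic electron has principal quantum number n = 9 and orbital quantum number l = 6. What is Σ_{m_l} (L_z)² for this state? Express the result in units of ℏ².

Σ(L_z)² = 182 ℏ²

The allowed m_l values are -6, -5, -4, -3, -2, -1, 0, 1, 2, 3, 4, 5, 6.
Σ m_l² = l(l+1)(2l+1)/3 = 6·7·13/3 = 182.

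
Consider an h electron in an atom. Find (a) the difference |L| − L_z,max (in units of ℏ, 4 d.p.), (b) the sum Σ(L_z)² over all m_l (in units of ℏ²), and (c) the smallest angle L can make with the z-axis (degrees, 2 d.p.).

|L|−L_z,max ≈ 0.4772ℏ; Σ(L_z)² = 110 ℏ²; θ_min ≈ 24.09°

The letter h corresponds to l = 5.
|L| − L_z,max = (√30 − 5)ℏ ≈ 0.4772ℏ.
Σ m_l² = 110, so Σ(L_z)² = 110 ℏ².
cos θ_min = 5/√30, so θ_min ≈ 24.09°.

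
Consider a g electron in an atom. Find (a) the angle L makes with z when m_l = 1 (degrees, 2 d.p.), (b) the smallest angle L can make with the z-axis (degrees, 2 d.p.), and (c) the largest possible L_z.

A g state has l = 4.
For m_l = 1: cos θ = 1/√20, θ ≈ 77.08°.
cos θ_min = 4/√20, so θ_min ≈ 26.57°.
L_z,max = lℏ = 4ℏ.

θ(m_l=1) ≈ 77.08°; θ_min ≈ 26.57°; L_z,max = 4ℏ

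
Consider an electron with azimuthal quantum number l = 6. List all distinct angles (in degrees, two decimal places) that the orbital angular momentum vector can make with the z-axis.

θ ∈ {22.21°, 39.51°, 51.89°, 62.42°, 72.02°, 81.12°, 90.00°, 98.88°, 107.98°, 117.58°, 128.11°, 140.49°, 157.79°}

|L| = ℏ√(l(l+1)) = √42 ℏ.
cos θ = m_l/√42 for each m_l ∈ {-6, -5, -4, -3, -2, -1, 0, 1, 2, 3, 4, 5, 6}.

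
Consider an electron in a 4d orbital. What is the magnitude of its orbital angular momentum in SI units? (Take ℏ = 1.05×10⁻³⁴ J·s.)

|L| = 2.57×10⁻³⁴ J·s

4d means n = 4, l = 2.
|L| = ℏ√(l(l+1)) = ℏ√(2·3) = √6 ℏ
Numerically, |L| = 2.449 × (1.05×10⁻³⁴ J·s) = 2.57×10⁻³⁴ J·s.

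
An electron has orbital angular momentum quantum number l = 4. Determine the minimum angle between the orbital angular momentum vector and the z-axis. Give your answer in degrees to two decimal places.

|L| = ℏ√(l(l+1)) = 2√5 ℏ.
The smallest angle corresponds to the largest L_z, i.e. m_l = l = 4, giving L_z = 4ℏ.
cos θ_min = 4/√20, so θ_min ≈ 26.57°.

θ_min ≈ 26.57°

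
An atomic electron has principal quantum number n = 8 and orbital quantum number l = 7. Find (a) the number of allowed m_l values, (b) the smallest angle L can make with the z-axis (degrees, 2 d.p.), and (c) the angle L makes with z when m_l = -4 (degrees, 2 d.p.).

15 values; θ_min ≈ 20.70°; θ(m_l=-4) ≈ 122.31°

There are 2l+1 = 15 values of m_l.
cos θ_min = 7/√56, so θ_min ≈ 20.70°.
For m_l = -4: cos θ = -4/√56, θ ≈ 122.31°.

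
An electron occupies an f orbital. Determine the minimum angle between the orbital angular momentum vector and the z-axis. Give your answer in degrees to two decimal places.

θ_min ≈ 30.00°

For an f orbital, l = 3.
|L| = ℏ√(l(l+1)) = 2√3 ℏ.
The smallest angle corresponds to the largest L_z, i.e. m_l = l = 3, giving L_z = 3ℏ.
cos θ_min = 3/√12, so θ_min ≈ 30.00°.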